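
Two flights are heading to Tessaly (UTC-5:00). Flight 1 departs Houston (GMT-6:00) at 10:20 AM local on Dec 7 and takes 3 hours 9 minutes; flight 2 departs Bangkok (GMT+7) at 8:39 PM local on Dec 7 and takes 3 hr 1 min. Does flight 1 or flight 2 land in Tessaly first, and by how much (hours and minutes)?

Flight 1 in UTC: 10:20 AM + 6:00 = 4:20 PM on Dec 7.
+3 hours 9 minutes → arrive 7:29 PM UTC on Dec 7.
Flight 2 in UTC: 8:39 PM − 7:00 = 1:39 PM on Dec 7.
+3 hours 1 minute → arrive 4:40 PM UTC on Dec 7.
Flight 2 lands earlier by 2 hours 49 minutes.

the second, by 2 hours 49 minutes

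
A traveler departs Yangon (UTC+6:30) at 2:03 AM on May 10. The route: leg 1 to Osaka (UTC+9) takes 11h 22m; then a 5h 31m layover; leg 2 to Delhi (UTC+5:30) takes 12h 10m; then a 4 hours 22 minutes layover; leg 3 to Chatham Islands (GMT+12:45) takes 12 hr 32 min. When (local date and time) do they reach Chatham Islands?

Convert departure to UTC: 2:03 AM − 6:30 = 7:33 PM UTC on May 9.
Add 11 hours 22 minutes leg 1 → 6:55 AM UTC (May 10).
Add 5 hours 31 minutes layover in Osaka → 12:26 PM UTC.
Add 12 hours 10 minutes leg 2 → 12:36 AM UTC (May 11).
Add 4 hours 22 minutes layover in Delhi → 4:58 AM UTC.
Add 12 hours 32 minutes leg 3 → 5:30 PM UTC.
Chatham Islands is UTC+12:45, so local arrival = 5:30 PM + 12:45 = 6:15 AM on May 12.

6:15 AM on May 12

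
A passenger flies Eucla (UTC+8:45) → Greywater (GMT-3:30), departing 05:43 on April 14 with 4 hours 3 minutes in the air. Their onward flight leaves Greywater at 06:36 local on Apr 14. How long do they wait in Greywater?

Convert departure to UTC: 05:43 − 8:45 = 20:58 UTC on Apr 13.
Add 4 hours 3 minutes flight time → 01:01 UTC (Apr 14).
Greywater is UTC−3:30, so local arrival = 01:01 − 3:30 = 21:31 on Apr 13.
Layover = 06:36 − 21:31 (+1 day) = 9 hours 5 minutes.

9 hours 5 minutes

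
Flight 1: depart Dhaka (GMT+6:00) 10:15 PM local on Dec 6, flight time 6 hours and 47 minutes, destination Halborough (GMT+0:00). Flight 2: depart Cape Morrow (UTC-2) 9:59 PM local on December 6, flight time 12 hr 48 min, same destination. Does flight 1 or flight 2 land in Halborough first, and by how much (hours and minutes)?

Flight 1 in UTC: 10:15 PM − 6:00 = 4:15 PM on Dec 6.
+6 hours and 47 minutes → arrive 11:02 PM UTC on Dec 6.
Flight 2 in UTC: 9:59 PM + 2:00 = 11:59 PM on Dec 6.
+12 hours 48 minutes → arrive 12:47 PM UTC on Dec 7.
Flight 1 lands earlier by 13 hours 45 minutes.

the first, by 13 hours 45 minutes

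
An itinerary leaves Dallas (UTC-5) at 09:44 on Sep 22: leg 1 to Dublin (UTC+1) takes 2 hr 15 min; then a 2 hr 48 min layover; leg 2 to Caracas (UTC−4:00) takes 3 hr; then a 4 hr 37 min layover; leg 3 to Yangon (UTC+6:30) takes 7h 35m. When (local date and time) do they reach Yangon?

Convert departure to UTC: 09:44 + 5:00 = 14:44 UTC on Sep 22.
Add 2 hours and 15 minutes leg 1 → 16:59 UTC.
Add 2 hours 48 minutes layover in Dublin → 19:47 UTC.
Add 3 hours leg 2 → 22:47 UTC.
Add 4 hours 37 minutes layover in Caracas → 03:24 UTC (Sep 23).
Add 7 hours and 35 minutes leg 3 → 10:59 UTC.
Yangon is UTC+6:30, so local arrival = 10:59 + 6:30 = 17:29 on Sep 23.

17:29 on Sep 23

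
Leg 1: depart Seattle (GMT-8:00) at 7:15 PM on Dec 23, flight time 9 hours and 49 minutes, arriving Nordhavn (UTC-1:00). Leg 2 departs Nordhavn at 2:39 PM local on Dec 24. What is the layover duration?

Convert departure to UTC: 7:15 PM + 8:00 = 3:15 AM UTC on Dec 24.
Add 9 hours and 49 minutes flight time → 1:04 PM UTC.
Nordhavn is UTC−1:00, so local arrival = 1:04 PM − 1:00 = 12:04 PM on Dec 24.
Layover = 2:39 PM − 12:04 PM = 2 hours 35 minutes.

2 hours 35 minutes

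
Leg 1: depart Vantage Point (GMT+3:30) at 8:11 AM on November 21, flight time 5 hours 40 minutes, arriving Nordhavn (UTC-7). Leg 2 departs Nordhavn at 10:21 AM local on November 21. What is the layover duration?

Convert departure to UTC: 8:11 AM − 3:30 = 4:41 AM UTC on Nov 21.
Add 5 hours and 40 minutes flight time → 10:21 AM UTC.
Nordhavn is UTC−7:00, so local arrival = 10:21 AM − 7:00 = 3:21 AM on Nov 21.
Layover = 10:21 AM − 3:21 AM = 7 hours.

7 hours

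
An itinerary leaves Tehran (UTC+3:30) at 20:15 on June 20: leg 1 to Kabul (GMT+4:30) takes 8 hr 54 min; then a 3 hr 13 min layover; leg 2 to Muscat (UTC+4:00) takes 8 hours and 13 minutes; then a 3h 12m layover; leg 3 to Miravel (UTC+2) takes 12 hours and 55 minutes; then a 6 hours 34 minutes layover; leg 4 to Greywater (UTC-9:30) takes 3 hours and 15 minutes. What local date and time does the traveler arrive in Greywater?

Convert departure to UTC: 20:15 − 3:30 = 16:45 UTC on Jun 20.
Add 8 hours and 54 minutes leg 1 → 01:39 UTC (Jun 21).
Add 3 hours 13 minutes layover in Kabul → 04:52 UTC.
Add 8 hours 13 minutes leg 2 → 13:05 UTC.
Add 3 hours 12 minutes layover in Muscat → 16:17 UTC.
Add 12 hours and 55 minutes leg 3 → 05:12 UTC (Jun 22).
Add 6 hours 34 minutes layover in Miravel → 11:46 UTC.
Add 3 hours and 15 minutes leg 4 → 15:01 UTC.
Greywater is UTC−9:30, so local arrival = 15:01 − 9:30 = 05:31 on Jun 22.

05:31 on Jun 22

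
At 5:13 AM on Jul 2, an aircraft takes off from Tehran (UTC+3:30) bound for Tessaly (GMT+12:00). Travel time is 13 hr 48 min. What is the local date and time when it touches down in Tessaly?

3:31 AM on Jul 3

Convert departure to UTC: 5:13 AM − 3:30 = 1:43 AM UTC on Jul 2.
Add 13 hours 48 minutes travel time → 3:31 PM UTC.
Tessaly is UTC+12:00, so local arrival = 3:31 PM + 12:00 = 3:31 AM on Jul 3.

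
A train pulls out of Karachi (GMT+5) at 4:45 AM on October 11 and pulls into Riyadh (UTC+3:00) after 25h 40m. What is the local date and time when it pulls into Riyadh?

4:25 AM on October 12

Convert departure to UTC: 4:45 AM − 5:00 = 11:45 PM UTC on Oct 10.
Add 25 hours 40 minutes travel time → 1:25 AM UTC (Oct 12).
Riyadh is UTC+3:00, so local arrival = 1:25 AM + 3:00 = 4:25 AM on Oct 12.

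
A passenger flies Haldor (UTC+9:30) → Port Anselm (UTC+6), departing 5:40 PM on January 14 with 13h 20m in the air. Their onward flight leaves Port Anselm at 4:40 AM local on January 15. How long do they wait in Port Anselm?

1 hour 10 minutes

Convert departure to UTC: 5:40 PM − 9:30 = 8:10 AM UTC on Jan 14.
Add 13 hours and 20 minutes flight time → 9:30 PM UTC.
Port Anselm is UTC+6:00, so local arrival = 9:30 PM + 6:00 = 3:30 AM on Jan 15.
Layover = 4:40 AM − 3:30 AM = 1 hour 10 minutes.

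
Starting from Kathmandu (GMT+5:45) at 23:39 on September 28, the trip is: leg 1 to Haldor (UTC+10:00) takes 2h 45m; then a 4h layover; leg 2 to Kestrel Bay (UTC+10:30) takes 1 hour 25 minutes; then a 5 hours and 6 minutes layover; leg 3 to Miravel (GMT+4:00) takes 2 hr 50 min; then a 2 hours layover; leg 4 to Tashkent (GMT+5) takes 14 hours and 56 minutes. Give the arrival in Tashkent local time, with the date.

Convert departure to UTC: 23:39 − 5:45 = 17:54 UTC on Sep 28.
Add 2 hours and 45 minutes leg 1 → 20:39 UTC.
Add 4 hours layover in Haldor → 00:39 UTC (Sep 29).
Add 1 hour and 25 minutes leg 2 → 02:04 UTC.
Add 5 hours 6 minutes layover in Kestrel Bay → 07:10 UTC.
Add 2 hours and 50 minutes leg 3 → 10:00 UTC.
Add 2 hours layover in Miravel → 12:00 UTC.
Add 14 hours and 56 minutes leg 4 → 02:56 UTC (Sep 30).
Tashkent is UTC+5:00, so local arrival = 02:56 + 5:00 = 07:56 on Sep 30.

07:56 on Sep 30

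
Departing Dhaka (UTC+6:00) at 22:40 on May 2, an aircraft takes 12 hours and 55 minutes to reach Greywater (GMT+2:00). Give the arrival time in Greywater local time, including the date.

07:35 on May 3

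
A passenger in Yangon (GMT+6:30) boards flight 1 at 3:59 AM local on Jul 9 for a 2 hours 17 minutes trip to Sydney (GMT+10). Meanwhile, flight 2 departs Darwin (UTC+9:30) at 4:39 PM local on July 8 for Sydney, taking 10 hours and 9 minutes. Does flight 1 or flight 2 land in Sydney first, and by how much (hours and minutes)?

Flight 1 in UTC: 3:59 AM − 6:30 = 9:29 PM on Jul 8.
+2 hours and 17 minutes → arrive 11:46 PM UTC on Jul 8.
Flight 2 in UTC: 4:39 PM − 9:30 = 7:09 AM on Jul 8.
+10 hours and 9 minutes → arrive 5:18 PM UTC on Jul 8.
Flight 2 lands earlier by 6 hours 28 minutes.

the second, by 6 hours 28 minutes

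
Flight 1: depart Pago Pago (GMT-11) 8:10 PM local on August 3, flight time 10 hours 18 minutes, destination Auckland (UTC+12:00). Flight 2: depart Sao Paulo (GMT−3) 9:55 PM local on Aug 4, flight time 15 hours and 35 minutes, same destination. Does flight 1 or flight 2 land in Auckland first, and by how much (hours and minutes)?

the first, by 23 hours 2 minutes

Flight 1 in UTC: 8:10 PM + 11:00 = 7:10 AM on Aug 4.
+10 hours 18 minutes → arrive 5:28 PM UTC on Aug 4.
Flight 2 in UTC: 9:55 PM + 3:00 = 12:55 AM on Aug 5.
+15 hours and 35 minutes → arrive 4:30 PM UTC on Aug 5.
Flight 1 lands earlier by 23 hours 2 minutes.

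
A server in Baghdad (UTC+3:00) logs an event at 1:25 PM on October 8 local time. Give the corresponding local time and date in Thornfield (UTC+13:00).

In UTC: 1:25 PM − 3:00 = 10:25 AM on Oct 8.
Thornfield is UTC+13:00: 10:25 AM + 13:00 = 11:25 PM on Oct 8.

11:25 PM on October 8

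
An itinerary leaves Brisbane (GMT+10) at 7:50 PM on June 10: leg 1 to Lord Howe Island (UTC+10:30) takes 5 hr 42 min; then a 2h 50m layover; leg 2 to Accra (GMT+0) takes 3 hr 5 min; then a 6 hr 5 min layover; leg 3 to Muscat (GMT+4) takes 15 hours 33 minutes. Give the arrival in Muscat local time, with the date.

11:05 PM on June 11

Convert departure to UTC: 7:50 PM − 10:00 = 9:50 AM UTC on Jun 10.
Add 5 hours 42 minutes leg 1 → 3:32 PM UTC.
Add 2 hours 50 minutes layover in Lord Howe Island → 6:22 PM UTC.
Add 3 hours 5 minutes leg 2 → 9:27 PM UTC.
Add 6 hours 5 minutes layover in Accra → 3:32 AM UTC (Jun 11).
Add 15 hours 33 minutes leg 3 → 7:05 PM UTC.
Muscat is UTC+4:00, so local arrival = 7:05 PM + 4:00 = 11:05 PM on Jun 11.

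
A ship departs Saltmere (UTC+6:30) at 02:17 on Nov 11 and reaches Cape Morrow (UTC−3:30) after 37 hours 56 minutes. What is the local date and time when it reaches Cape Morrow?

06:13 on November 12

Convert departure to UTC: 02:17 − 6:30 = 19:47 UTC on Nov 10.
Add 37 hours and 56 minutes travel time → 09:43 UTC (Nov 12).
Cape Morrow is UTC−3:30, so local arrival = 09:43 − 3:30 = 06:13 on Nov 12.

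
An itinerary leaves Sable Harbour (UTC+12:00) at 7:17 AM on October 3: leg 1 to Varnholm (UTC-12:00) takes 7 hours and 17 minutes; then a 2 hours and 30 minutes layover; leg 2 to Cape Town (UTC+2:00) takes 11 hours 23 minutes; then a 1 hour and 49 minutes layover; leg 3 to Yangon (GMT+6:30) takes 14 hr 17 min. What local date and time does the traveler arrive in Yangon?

Convert departure to UTC: 7:17 AM − 12:00 = 7:17 PM UTC on Oct 2.
Add 7 hours 17 minutes leg 1 → 2:34 AM UTC (Oct 3).
Add 2 hours 30 minutes layover in Varnholm → 5:04 AM UTC.
Add 11 hours and 23 minutes leg 2 → 4:27 PM UTC.
Add 1 hour and 49 minutes layover in Cape Town → 6:16 PM UTC.
Add 14 hours 17 minutes leg 3 → 8:33 AM UTC (Oct 4).
Yangon is UTC+6:30, so local arrival = 8:33 AM + 6:30 = 3:03 PM on Oct 4.

3:03 PM on October 4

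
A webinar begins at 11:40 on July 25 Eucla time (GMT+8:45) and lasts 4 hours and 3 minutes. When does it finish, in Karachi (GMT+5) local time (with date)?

11:58 on Jul 25

Convert start to UTC: 11:40 − 8:45 = 02:55 UTC on Jul 25.
Add 4 hours 3 minutes duration → 06:58 UTC.
Karachi is UTC+5:00, so local end time = 06:58 + 5:00 = 11:58 on Jul 25.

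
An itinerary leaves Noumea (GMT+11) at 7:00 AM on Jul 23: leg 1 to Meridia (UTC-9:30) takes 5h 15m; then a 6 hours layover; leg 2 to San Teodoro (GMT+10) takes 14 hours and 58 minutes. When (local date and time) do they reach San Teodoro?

8:13 AM on July 24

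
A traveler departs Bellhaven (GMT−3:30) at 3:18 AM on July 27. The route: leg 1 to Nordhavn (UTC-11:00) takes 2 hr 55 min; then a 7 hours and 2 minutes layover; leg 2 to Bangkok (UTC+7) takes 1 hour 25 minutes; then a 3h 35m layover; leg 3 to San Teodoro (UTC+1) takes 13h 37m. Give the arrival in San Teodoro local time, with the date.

12:22 PM on July 28

Convert departure to UTC: 3:18 AM + 3:30 = 6:48 AM UTC on Jul 27.
Add 2 hours and 55 minutes leg 1 → 9:43 AM UTC.
Add 7 hours 2 minutes layover in Nordhavn → 4:45 PM UTC.
Add 1 hour 25 minutes leg 2 → 6:10 PM UTC.
Add 3 hours 35 minutes layover in Bangkok → 9:45 PM UTC.
Add 13 hours 37 minutes leg 3 → 11:22 AM UTC (Jul 28).
San Teodoro is UTC+1:00, so local arrival = 11:22 AM + 1:00 = 12:22 PM on Jul 28.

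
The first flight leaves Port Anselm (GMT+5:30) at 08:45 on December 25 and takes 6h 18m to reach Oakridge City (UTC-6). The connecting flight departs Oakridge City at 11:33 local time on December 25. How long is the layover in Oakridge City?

Convert departure to UTC: 08:45 − 5:30 = 03:15 UTC on Dec 25.
Add 6 hours and 18 minutes flight time → 09:33 UTC.
Oakridge City is UTC−6:00, so local arrival = 09:33 − 6:00 = 03:33 on Dec 25.
Layover = 11:33 − 03:33 = 8 hours.

8 hours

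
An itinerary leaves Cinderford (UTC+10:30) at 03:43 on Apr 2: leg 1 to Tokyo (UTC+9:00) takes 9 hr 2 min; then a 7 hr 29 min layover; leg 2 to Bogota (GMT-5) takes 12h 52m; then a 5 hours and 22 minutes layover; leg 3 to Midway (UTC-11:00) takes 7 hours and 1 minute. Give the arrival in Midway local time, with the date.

Convert departure to UTC: 03:43 − 10:30 = 17:13 UTC on Apr 1.
Add 9 hours 2 minutes leg 1 → 02:15 UTC (Apr 2).
Add 7 hours and 29 minutes layover in Tokyo → 09:44 UTC.
Add 12 hours 52 minutes leg 2 → 22:36 UTC.
Add 5 hours and 22 minutes layover in Bogota → 03:58 UTC (Apr 3).
Add 7 hours and 1 minute leg 3 → 10:59 UTC.
Midway is UTC−11:00, so local arrival = 10:59 − 11:00 = 23:59 on Apr 2.

23:59 on Apr 2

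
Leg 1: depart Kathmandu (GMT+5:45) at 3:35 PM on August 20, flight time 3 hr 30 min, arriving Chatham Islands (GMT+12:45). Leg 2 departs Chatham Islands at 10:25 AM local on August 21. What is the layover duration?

Convert departure to UTC: 3:35 PM − 5:45 = 9:50 AM UTC on Aug 20.
Add 3 hours and 30 minutes flight time → 1:20 PM UTC.
Chatham Islands is UTC+12:45, so local arrival = 1:20 PM + 12:45 = 2:05 AM on Aug 21.
Layover = 10:25 AM − 2:05 AM = 8 hours 20 minutes.

8 hours 20 minutes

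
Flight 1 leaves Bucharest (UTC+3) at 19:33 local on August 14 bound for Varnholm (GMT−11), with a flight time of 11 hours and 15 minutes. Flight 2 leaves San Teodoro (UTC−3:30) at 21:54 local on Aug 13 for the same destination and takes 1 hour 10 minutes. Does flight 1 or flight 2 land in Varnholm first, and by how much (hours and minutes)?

the second, by 25 hours 14 minutes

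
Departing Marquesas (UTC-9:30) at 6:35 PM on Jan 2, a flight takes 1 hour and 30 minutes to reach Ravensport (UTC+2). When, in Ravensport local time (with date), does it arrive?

Convert departure to UTC: 6:35 PM + 9:30 = 4:05 AM UTC on Jan 3.
Add 1 hour 30 minutes travel time → 5:35 AM UTC.
Ravensport is UTC+2:00, so local arrival = 5:35 AM + 2:00 = 7:35 AM on Jan 3.

7:35 AM on January 3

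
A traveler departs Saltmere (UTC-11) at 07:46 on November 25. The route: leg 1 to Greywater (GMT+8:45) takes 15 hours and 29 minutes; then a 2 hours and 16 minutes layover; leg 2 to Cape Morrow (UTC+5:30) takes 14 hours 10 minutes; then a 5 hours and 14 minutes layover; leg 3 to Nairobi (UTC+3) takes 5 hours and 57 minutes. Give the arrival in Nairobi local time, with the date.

Convert departure to UTC: 07:46 + 11:00 = 18:46 UTC on Nov 25.
Add 15 hours 29 minutes leg 1 → 10:15 UTC (Nov 26).
Add 2 hours and 16 minutes layover in Greywater → 12:31 UTC.
Add 14 hours and 10 minutes leg 2 → 02:41 UTC (Nov 27).
Add 5 hours 14 minutes layover in Cape Morrow → 07:55 UTC.
Add 5 hours 57 minutes leg 3 → 13:52 UTC.
Nairobi is UTC+3:00, so local arrival = 13:52 + 3:00 = 16:52 on Nov 27.

16:52 on Nov 27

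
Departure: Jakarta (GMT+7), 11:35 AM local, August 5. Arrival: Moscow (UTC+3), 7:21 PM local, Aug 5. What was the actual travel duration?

11 hours 46 minutes

Departure in UTC: 11:35 AM − 7:00 = 4:35 AM on Aug 5.
Arrival in UTC: 7:21 PM − 3:00 = 4:21 PM on Aug 5.
Elapsed = 4:21 PM − 4:35 AM = 11 hours 46 minutes.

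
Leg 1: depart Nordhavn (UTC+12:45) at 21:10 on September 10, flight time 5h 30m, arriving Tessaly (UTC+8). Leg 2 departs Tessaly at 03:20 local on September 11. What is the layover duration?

5 hours 25 minutes

Convert departure to UTC: 21:10 − 12:45 = 08:25 UTC on Sep 10.
Add 5 hours 30 minutes flight time → 13:55 UTC.
Tessaly is UTC+8:00, so local arrival = 13:55 + 8:00 = 21:55 on Sep 10.
Layover = 03:20 − 21:55 (+1 day) = 5 hours 25 minutes.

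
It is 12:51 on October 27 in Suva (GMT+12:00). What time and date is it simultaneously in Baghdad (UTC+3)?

Baghdad is 9:00 behind Suva.
Shift by the zone difference: 12:51 − 9:00 = 03:51 on Oct 27 in Baghdad.

03:51 on October 27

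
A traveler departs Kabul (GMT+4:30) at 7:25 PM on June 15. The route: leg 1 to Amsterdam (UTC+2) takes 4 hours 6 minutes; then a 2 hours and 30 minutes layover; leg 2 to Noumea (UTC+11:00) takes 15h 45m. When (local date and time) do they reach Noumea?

Convert departure to UTC: 7:25 PM − 4:30 = 2:55 PM UTC on Jun 15.
Add 4 hours 6 minutes leg 1 → 7:01 PM UTC.
Add 2 hours and 30 minutes layover in Amsterdam → 9:31 PM UTC.
Add 15 hours 45 minutes leg 2 → 1:16 PM UTC (Jun 16).
Noumea is UTC+11:00, so local arrival = 1:16 PM + 11:00 = 12:16 AM on Jun 17.

12:16 AM on June 17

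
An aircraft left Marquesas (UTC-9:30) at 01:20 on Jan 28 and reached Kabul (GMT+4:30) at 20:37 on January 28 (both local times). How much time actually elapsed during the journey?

Departure in UTC: 01:20 + 9:30 = 10:50 on Jan 28.
Arrival in UTC: 20:37 − 4:30 = 16:07 on Jan 28.
Elapsed = 16:07 − 10:50 = 5 hours 17 minutes.

5 hours 17 minutes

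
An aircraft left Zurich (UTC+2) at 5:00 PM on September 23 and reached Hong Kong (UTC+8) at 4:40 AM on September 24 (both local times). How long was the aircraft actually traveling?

5 hours 40 minutes

Departure in UTC: 5:00 PM − 2:00 = 3:00 PM on Sep 23.
Arrival in UTC: 4:40 AM − 8:00 = 8:40 PM on Sep 23.
Elapsed = 8:40 PM − 3:00 PM = 5 hours 40 minutes.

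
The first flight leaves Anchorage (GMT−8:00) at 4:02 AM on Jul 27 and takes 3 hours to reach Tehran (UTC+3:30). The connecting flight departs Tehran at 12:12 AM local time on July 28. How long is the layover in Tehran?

5 hours 40 minutes

Convert departure to UTC: 4:02 AM + 8:00 = 12:02 PM UTC on Jul 27.
Add 3 hours flight time → 3:02 PM UTC.
Tehran is UTC+3:30, so local arrival = 3:02 PM + 3:30 = 6:32 PM on Jul 27.
Layover = 12:12 AM − 6:32 PM (+1 day) = 5 hours 40 minutes.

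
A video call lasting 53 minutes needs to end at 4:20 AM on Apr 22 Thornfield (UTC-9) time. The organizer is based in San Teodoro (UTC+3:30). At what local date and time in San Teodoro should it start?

3:57 PM on Apr 22

Target end time in UTC: 4:20 AM + 9:00 = 1:20 PM on Apr 22.
Subtract 53 minutes → start 12:27 PM UTC on Apr 22.
San Teodoro is UTC+3:30: 12:27 PM + 3:30 = 3:57 PM on Apr 22.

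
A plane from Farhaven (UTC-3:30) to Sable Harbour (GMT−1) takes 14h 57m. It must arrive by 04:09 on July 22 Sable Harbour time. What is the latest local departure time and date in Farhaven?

10:42 on July 21

Target arrival in UTC: 04:09 + 1:00 = 05:09 on Jul 22.
Subtract 14 hours 57 minutes → departure 14:12 UTC on Jul 21.
Farhaven is UTC−3:30: 14:12 − 3:30 = 10:42 on Jul 21.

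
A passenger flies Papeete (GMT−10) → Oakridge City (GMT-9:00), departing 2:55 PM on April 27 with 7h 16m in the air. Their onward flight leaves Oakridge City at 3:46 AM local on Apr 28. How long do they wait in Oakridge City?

4 hours 35 minutes

Convert departure to UTC: 2:55 PM + 10:00 = 12:55 AM UTC on Apr 28.
Add 7 hours and 16 minutes flight time → 8:11 AM UTC.
Oakridge City is UTC−9:00, so local arrival = 8:11 AM − 9:00 = 11:11 PM on Apr 27.
Layover = 3:46 AM − 11:11 PM (+1 day) = 4 hours 35 minutes.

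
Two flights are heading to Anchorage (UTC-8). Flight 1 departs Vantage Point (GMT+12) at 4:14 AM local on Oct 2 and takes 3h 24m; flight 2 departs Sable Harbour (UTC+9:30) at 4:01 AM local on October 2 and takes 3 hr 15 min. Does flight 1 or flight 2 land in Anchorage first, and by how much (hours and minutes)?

the first, by 2 hours 8 minutes

Flight 1 in UTC: 4:14 AM − 12:00 = 4:14 PM on Oct 1.
+3 hours and 24 minutes → arrive 7:38 PM UTC on Oct 1.
Flight 2 in UTC: 4:01 AM − 9:30 = 6:31 PM on Oct 1.
+3 hours and 15 minutes → arrive 9:46 PM UTC on Oct 1.
Flight 1 lands earlier by 2 hours 8 minutes.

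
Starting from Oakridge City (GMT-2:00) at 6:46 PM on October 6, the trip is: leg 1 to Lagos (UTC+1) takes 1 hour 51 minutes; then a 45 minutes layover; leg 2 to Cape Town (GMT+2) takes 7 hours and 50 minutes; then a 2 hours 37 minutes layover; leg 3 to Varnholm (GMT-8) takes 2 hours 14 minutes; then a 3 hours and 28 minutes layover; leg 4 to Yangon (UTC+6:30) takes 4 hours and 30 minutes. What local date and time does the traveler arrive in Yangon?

2:31 AM on October 8

Convert departure to UTC: 6:46 PM + 2:00 = 8:46 PM UTC on Oct 6.
Add 1 hour and 51 minutes leg 1 → 10:37 PM UTC.
Add 45 minutes layover in Lagos → 11:22 PM UTC.
Add 7 hours 50 minutes leg 2 → 7:12 AM UTC (Oct 7).
Add 2 hours 37 minutes layover in Cape Town → 9:49 AM UTC.
Add 2 hours and 14 minutes leg 3 → 12:03 PM UTC.
Add 3 hours and 28 minutes layover in Varnholm → 3:31 PM UTC.
Add 4 hours and 30 minutes leg 4 → 8:01 PM UTC.
Yangon is UTC+6:30, so local arrival = 8:01 PM + 6:30 = 2:31 AM on Oct 8.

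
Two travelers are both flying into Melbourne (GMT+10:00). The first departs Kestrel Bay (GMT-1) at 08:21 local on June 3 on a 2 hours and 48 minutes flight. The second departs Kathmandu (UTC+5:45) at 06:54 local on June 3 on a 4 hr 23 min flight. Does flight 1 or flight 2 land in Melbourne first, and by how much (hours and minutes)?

Flight 1 in UTC: 08:21 + 1:00 = 09:21 on Jun 3.
+2 hours and 48 minutes → arrive 12:09 UTC on Jun 3.
Flight 2 in UTC: 06:54 − 5:45 = 01:09 on Jun 3.
+4 hours and 23 minutes → arrive 05:32 UTC on Jun 3.
Flight 2 lands earlier by 6 hours 37 minutes.

the second, by 6 hours 37 minutes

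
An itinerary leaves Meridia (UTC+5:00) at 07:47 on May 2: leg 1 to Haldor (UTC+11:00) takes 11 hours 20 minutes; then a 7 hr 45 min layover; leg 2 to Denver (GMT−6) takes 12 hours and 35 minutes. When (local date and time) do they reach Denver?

Convert departure to UTC: 07:47 − 5:00 = 02:47 UTC on May 2.
Add 11 hours and 20 minutes leg 1 → 14:07 UTC.
Add 7 hours and 45 minutes layover in Haldor → 21:52 UTC.
Add 12 hours and 35 minutes leg 2 → 10:27 UTC (May 3).
Denver is UTC−6:00, so local arrival = 10:27 − 6:00 = 04:27 on May 3.

04:27 on May 3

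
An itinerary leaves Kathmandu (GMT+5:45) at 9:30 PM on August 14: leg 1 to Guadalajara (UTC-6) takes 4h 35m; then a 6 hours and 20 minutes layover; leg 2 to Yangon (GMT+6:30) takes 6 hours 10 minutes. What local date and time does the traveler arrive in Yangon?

3:20 PM on Aug 15

Convert departure to UTC: 9:30 PM − 5:45 = 3:45 PM UTC on Aug 14.
Add 4 hours and 35 minutes leg 1 → 8:20 PM UTC.
Add 6 hours 20 minutes layover in Guadalajara → 2:40 AM UTC (Aug 15).
Add 6 hours and 10 minutes leg 2 → 8:50 AM UTC.
Yangon is UTC+6:30, so local arrival = 8:50 AM + 6:30 = 3:20 PM on Aug 15.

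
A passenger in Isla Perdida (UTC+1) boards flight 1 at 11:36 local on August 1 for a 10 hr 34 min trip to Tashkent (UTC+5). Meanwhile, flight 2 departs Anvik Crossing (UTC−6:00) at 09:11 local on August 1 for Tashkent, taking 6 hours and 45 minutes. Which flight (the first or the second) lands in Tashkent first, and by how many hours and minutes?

Flight 1 in UTC: 11:36 − 1:00 = 10:36 on Aug 1.
+10 hours 34 minutes → arrive 21:10 UTC on Aug 1.
Flight 2 in UTC: 09:11 + 6:00 = 15:11 on Aug 1.
+6 hours 45 minutes → arrive 21:56 UTC on Aug 1.
Flight 1 lands earlier by 46 minutes.

the first, by 46 minutes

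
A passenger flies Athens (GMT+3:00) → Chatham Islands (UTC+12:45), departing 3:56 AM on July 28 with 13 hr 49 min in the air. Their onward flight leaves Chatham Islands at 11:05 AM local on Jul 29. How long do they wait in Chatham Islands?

7 hours 35 minutes

Convert departure to UTC: 3:56 AM − 3:00 = 12:56 AM UTC on Jul 28.
Add 13 hours and 49 minutes flight time → 2:45 PM UTC.
Chatham Islands is UTC+12:45, so local arrival = 2:45 PM + 12:45 = 3:30 AM on Jul 29.
Layover = 11:05 AM − 3:30 AM = 7 hours 35 minutes.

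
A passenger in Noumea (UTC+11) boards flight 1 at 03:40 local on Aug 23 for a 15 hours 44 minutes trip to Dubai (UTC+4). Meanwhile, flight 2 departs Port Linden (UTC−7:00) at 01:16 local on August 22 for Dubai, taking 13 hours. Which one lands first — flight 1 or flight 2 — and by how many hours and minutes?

the second, by 11 hours 8 minutes

Flight 1 in UTC: 03:40 − 11:00 = 16:40 on Aug 22.
+15 hours 44 minutes → arrive 08:24 UTC on Aug 23.
Flight 2 in UTC: 01:16 + 7:00 = 08:16 on Aug 22.
+13 hours → arrive 21:16 UTC on Aug 22.
Flight 2 lands earlier by 11 hours 8 minutes.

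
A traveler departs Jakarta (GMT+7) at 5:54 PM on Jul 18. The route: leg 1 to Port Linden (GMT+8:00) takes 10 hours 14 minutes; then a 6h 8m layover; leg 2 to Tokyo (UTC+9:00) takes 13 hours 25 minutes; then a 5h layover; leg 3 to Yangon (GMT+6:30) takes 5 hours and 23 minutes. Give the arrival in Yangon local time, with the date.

9:34 AM on July 20

Convert departure to UTC: 5:54 PM − 7:00 = 10:54 AM UTC on Jul 18.
Add 10 hours 14 minutes leg 1 → 9:08 PM UTC.
Add 6 hours 8 minutes layover in Port Linden → 3:16 AM UTC (Jul 19).
Add 13 hours and 25 minutes leg 2 → 4:41 PM UTC.
Add 5 hours layover in Tokyo → 9:41 PM UTC.
Add 5 hours 23 minutes leg 3 → 3:04 AM UTC (Jul 20).
Yangon is UTC+6:30, so local arrival = 3:04 AM + 6:30 = 9:34 AM on Jul 20.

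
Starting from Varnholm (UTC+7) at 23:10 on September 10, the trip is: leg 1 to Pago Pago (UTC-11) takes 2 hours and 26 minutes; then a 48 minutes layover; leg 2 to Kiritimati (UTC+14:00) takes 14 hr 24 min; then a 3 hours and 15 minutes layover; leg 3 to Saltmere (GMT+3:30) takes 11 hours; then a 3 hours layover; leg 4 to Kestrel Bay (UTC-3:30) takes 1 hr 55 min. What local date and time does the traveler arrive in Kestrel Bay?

01:28 on September 12

Convert departure to UTC: 23:10 − 7:00 = 16:10 UTC on Sep 10.
Add 2 hours and 26 minutes leg 1 → 18:36 UTC.
Add 48 minutes layover in Pago Pago → 19:24 UTC.
Add 14 hours and 24 minutes leg 2 → 09:48 UTC (Sep 11).
Add 3 hours 15 minutes layover in Kiritimati → 13:03 UTC.
Add 11 hours leg 3 → 00:03 UTC (Sep 12).
Add 3 hours layover in Saltmere → 03:03 UTC.
Add 1 hour and 55 minutes leg 4 → 04:58 UTC.
Kestrel Bay is UTC−3:30, so local arrival = 04:58 − 3:30 = 01:28 on Sep 12.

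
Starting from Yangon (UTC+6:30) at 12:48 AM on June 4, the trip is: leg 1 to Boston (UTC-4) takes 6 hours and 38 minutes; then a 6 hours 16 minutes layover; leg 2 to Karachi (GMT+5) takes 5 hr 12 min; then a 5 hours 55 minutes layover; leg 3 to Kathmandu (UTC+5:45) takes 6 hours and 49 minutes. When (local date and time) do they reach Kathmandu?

Convert departure to UTC: 12:48 AM − 6:30 = 6:18 PM UTC on Jun 3.
Add 6 hours and 38 minutes leg 1 → 12:56 AM UTC (Jun 4).
Add 6 hours 16 minutes layover in Boston → 7:12 AM UTC.
Add 5 hours 12 minutes leg 2 → 12:24 PM UTC.
Add 5 hours and 55 minutes layover in Karachi → 6:19 PM UTC.
Add 6 hours 49 minutes leg 3 → 1:08 AM UTC (Jun 5).
Kathmandu is UTC+5:45, so local arrival = 1:08 AM + 5:45 = 6:53 AM on Jun 5.

6:53 AM on Jun 5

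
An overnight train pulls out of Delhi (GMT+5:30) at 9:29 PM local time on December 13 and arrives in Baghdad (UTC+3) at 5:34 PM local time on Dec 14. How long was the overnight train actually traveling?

22 hours 35 minutes

Departure in UTC: 9:29 PM − 5:30 = 3:59 PM on Dec 13.
Arrival in UTC: 5:34 PM − 3:00 = 2:34 PM on Dec 14.
Elapsed = 2:34 PM − 3:59 PM (+1 day) = 22 hours 35 minutes.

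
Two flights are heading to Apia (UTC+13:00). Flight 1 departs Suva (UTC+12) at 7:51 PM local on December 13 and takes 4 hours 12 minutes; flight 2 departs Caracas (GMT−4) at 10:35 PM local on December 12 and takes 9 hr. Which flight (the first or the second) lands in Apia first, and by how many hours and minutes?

the second, by 28 minutes

Flight 1 in UTC: 7:51 PM − 12:00 = 7:51 AM on Dec 13.
+4 hours and 12 minutes → arrive 12:03 PM UTC on Dec 13.
Flight 2 in UTC: 10:35 PM + 4:00 = 2:35 AM on Dec 13.
+9 hours → arrive 11:35 AM UTC on Dec 13.
Flight 2 lands earlier by 28 minutes.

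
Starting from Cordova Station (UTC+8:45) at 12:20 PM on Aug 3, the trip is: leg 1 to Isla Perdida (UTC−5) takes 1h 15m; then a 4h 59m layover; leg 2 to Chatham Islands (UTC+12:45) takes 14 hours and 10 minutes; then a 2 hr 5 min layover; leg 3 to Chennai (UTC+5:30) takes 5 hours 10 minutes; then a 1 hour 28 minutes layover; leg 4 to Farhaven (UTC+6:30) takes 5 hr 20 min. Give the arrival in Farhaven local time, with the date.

8:32 PM on Aug 4

Convert departure to UTC: 12:20 PM − 8:45 = 3:35 AM UTC on Aug 3.
Add 1 hour and 15 minutes leg 1 → 4:50 AM UTC.
Add 4 hours 59 minutes layover in Isla Perdida → 9:49 AM UTC.
Add 14 hours 10 minutes leg 2 → 11:59 PM UTC.
Add 2 hours 5 minutes layover in Chatham Islands → 2:04 AM UTC (Aug 4).
Add 5 hours 10 minutes leg 3 → 7:14 AM UTC.
Add 1 hour 28 minutes layover in Chennai → 8:42 AM UTC.
Add 5 hours 20 minutes leg 4 → 2:02 PM UTC.
Farhaven is UTC+6:30, so local arrival = 2:02 PM + 6:30 = 8:32 PM on Aug 4.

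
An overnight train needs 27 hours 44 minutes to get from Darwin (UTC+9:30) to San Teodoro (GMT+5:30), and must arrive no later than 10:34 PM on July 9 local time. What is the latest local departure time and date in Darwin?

Target arrival in UTC: 10:34 PM − 5:30 = 5:04 PM on Jul 9.
Subtract 27 hours 44 minutes → departure 1:20 PM UTC on Jul 8.
Darwin is UTC+9:30: 1:20 PM + 9:30 = 10:50 PM on Jul 8.

10:50 PM on July 8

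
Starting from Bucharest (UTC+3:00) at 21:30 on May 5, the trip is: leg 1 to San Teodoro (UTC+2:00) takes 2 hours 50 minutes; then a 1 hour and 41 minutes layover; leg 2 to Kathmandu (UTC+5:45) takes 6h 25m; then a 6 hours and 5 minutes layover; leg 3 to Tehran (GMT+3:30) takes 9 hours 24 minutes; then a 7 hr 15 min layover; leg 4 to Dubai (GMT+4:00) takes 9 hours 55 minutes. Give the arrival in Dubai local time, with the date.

Convert departure to UTC: 21:30 − 3:00 = 18:30 UTC on May 5.
Add 2 hours and 50 minutes leg 1 → 21:20 UTC.
Add 1 hour and 41 minutes layover in San Teodoro → 23:01 UTC.
Add 6 hours 25 minutes leg 2 → 05:26 UTC (May 6).
Add 6 hours 5 minutes layover in Kathmandu → 11:31 UTC.
Add 9 hours 24 minutes leg 3 → 20:55 UTC.
Add 7 hours and 15 minutes layover in Tehran → 04:10 UTC (May 7).
Add 9 hours 55 minutes leg 4 → 14:05 UTC.
Dubai is UTC+4:00, so local arrival = 14:05 + 4:00 = 18:05 on May 7.

18:05 on May 7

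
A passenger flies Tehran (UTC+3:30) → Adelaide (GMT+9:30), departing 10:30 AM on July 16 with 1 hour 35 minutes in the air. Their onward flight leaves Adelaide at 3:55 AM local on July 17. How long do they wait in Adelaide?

9 hours 50 minutes

Convert departure to UTC: 10:30 AM − 3:30 = 7:00 AM UTC on Jul 16.
Add 1 hour and 35 minutes flight time → 8:35 AM UTC.
Adelaide is UTC+9:30, so local arrival = 8:35 AM + 9:30 = 6:05 PM on Jul 16.
Layover = 3:55 AM − 6:05 PM (+1 day) = 9 hours 50 minutes.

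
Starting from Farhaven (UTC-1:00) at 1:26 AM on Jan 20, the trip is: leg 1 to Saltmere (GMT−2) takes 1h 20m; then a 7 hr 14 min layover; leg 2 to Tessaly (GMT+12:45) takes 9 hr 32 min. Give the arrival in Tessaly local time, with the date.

9:17 AM on January 21

Convert departure to UTC: 1:26 AM + 1:00 = 2:26 AM UTC on Jan 20.
Add 1 hour 20 minutes leg 1 → 3:46 AM UTC.
Add 7 hours 14 minutes layover in Saltmere → 11:00 AM UTC.
Add 9 hours and 32 minutes leg 2 → 8:32 PM UTC.
Tessaly is UTC+12:45, so local arrival = 8:32 PM + 12:45 = 9:17 AM on Jan 21.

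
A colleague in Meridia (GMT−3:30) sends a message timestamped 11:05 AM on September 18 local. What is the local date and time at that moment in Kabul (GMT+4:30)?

Kabul is 8:00 ahead of Meridia.
Shift by the zone difference: 11:05 AM + 8:00 = 7:05 PM on Sep 18 in Kabul.

7:05 PM on September 18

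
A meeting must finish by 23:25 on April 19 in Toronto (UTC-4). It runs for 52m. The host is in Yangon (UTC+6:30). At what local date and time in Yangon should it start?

Target end time in UTC: 23:25 + 4:00 = 03:25 on Apr 20.
Subtract 52 minutes → start 02:33 UTC on Apr 20.
Yangon is UTC+6:30: 02:33 + 6:30 = 09:03 on Apr 20.

09:03 on April 20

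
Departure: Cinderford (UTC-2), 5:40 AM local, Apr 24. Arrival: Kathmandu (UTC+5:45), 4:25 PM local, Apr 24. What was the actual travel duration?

3 hours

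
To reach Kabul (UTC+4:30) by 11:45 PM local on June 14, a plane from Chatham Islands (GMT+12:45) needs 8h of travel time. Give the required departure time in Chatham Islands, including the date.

Target arrival in UTC: 11:45 PM − 4:30 = 7:15 PM on Jun 14.
Subtract 8 hours → departure 11:15 AM UTC on Jun 14.
Chatham Islands is UTC+12:45: 11:15 AM + 12:45 = 12:00 AM on Jun 15.

12:00 AM on June 15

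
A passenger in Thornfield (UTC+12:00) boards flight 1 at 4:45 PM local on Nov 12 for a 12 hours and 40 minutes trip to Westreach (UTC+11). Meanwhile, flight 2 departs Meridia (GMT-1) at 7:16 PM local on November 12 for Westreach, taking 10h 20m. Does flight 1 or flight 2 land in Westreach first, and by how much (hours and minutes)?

the first, by 13 hours 11 minutes

Flight 1 in UTC: 4:45 PM − 12:00 = 4:45 AM on Nov 12.
+12 hours and 40 minutes → arrive 5:25 PM UTC on Nov 12.
Flight 2 in UTC: 7:16 PM + 1:00 = 8:16 PM on Nov 12.
+10 hours and 20 minutes → arrive 6:36 AM UTC on Nov 13.
Flight 1 lands earlier by 13 hours 11 minutes.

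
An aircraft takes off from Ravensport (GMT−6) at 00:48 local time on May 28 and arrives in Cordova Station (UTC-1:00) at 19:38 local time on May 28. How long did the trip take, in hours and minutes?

13 hours 50 minutes

Departure in UTC: 00:48 + 6:00 = 06:48 on May 28.
Arrival in UTC: 19:38 + 1:00 = 20:38 on May 28.
Elapsed = 20:38 − 06:48 = 13 hours 50 minutes.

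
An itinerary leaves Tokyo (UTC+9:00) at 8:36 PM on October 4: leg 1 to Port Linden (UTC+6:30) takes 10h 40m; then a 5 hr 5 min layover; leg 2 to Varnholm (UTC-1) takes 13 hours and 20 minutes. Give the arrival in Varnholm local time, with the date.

3:41 PM on October 5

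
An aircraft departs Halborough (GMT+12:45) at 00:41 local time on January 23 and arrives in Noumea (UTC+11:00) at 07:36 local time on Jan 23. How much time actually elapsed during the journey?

Departure in UTC: 00:41 − 12:45 = 11:56 on Jan 22.
Arrival in UTC: 07:36 − 11:00 = 20:36 on Jan 22.
Elapsed = 20:36 − 11:56 = 8 hours 40 minutes.

8 hours 40 minutes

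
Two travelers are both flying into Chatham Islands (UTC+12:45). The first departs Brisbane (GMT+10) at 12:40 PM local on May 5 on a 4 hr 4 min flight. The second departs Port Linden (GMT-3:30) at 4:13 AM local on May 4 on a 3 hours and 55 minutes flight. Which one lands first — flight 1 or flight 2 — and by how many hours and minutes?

the second, by 19 hours 6 minutes

Flight 1 in UTC: 12:40 PM − 10:00 = 2:40 AM on May 5.
+4 hours and 4 minutes → arrive 6:44 AM UTC on May 5.
Flight 2 in UTC: 4:13 AM + 3:30 = 7:43 AM on May 4.
+3 hours and 55 minutes → arrive 11:38 AM UTC on May 4.
Flight 2 lands earlier by 19 hours 6 minutes.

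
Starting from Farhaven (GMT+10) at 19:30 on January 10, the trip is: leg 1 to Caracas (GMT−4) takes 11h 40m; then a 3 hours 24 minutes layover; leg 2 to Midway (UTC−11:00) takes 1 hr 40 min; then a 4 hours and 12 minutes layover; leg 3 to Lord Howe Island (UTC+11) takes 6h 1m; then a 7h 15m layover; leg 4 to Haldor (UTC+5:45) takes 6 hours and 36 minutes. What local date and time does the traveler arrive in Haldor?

Convert departure to UTC: 19:30 − 10:00 = 09:30 UTC on Jan 10.
Add 11 hours and 40 minutes leg 1 → 21:10 UTC.
Add 3 hours 24 minutes layover in Caracas → 00:34 UTC (Jan 11).
Add 1 hour 40 minutes leg 2 → 02:14 UTC.
Add 4 hours and 12 minutes layover in Midway → 06:26 UTC.
Add 6 hours 1 minute leg 3 → 12:27 UTC.
Add 7 hours 15 minutes layover in Lord Howe Island → 19:42 UTC.
Add 6 hours and 36 minutes leg 4 → 02:18 UTC (Jan 12).
Haldor is UTC+5:45, so local arrival = 02:18 + 5:45 = 08:03 on Jan 12.

08:03 on January 12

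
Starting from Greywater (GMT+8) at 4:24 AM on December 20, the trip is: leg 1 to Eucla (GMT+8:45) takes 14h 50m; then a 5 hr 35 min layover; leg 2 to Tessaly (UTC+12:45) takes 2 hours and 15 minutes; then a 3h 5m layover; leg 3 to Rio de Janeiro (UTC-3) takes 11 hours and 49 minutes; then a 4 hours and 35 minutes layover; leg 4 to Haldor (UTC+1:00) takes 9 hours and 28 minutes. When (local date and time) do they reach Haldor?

1:01 AM on Dec 22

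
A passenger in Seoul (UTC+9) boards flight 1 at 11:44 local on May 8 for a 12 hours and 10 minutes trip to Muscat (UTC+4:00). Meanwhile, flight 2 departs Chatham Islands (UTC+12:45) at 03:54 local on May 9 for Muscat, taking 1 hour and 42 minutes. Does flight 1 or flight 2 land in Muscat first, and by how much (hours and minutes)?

Flight 1 in UTC: 11:44 − 9:00 = 02:44 on May 8.
+12 hours and 10 minutes → arrive 14:54 UTC on May 8.
Flight 2 in UTC: 03:54 − 12:45 = 15:09 on May 8.
+1 hour 42 minutes → arrive 16:51 UTC on May 8.
Flight 1 lands earlier by 1 hour 57 minutes.

the first, by 1 hour 57 minutes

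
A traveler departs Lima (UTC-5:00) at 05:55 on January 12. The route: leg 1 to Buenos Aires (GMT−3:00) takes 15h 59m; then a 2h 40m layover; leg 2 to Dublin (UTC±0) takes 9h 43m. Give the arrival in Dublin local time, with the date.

15:17 on January 13

Convert departure to UTC: 05:55 + 5:00 = 10:55 UTC on Jan 12.
Add 15 hours and 59 minutes leg 1 → 02:54 UTC (Jan 13).
Add 2 hours 40 minutes layover in Buenos Aires → 05:34 UTC.
Add 9 hours 43 minutes leg 2 → 15:17 UTC.
Dublin is UTC+0, so local arrival is the same: 15:17 on Jan 13.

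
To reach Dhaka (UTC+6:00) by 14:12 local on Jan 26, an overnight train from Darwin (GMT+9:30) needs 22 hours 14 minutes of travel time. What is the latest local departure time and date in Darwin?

Target arrival in UTC: 14:12 − 6:00 = 08:12 on Jan 26.
Subtract 22 hours 14 minutes → departure 09:58 UTC on Jan 25.
Darwin is UTC+9:30: 09:58 + 9:30 = 19:28 on Jan 25.

19:28 on January 25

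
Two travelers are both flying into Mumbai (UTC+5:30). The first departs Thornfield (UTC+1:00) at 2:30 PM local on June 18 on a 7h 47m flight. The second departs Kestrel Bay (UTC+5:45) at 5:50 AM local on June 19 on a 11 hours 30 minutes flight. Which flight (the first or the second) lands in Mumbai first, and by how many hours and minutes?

Flight 1 in UTC: 2:30 PM − 1:00 = 1:30 PM on Jun 18.
+7 hours and 47 minutes → arrive 9:17 PM UTC on Jun 18.
Flight 2 in UTC: 5:50 AM − 5:45 = 12:05 AM on Jun 19.
+11 hours and 30 minutes → arrive 11:35 AM UTC on Jun 19.
Flight 1 lands earlier by 14 hours 18 minutes.

the first, by 14 hours 18 minutes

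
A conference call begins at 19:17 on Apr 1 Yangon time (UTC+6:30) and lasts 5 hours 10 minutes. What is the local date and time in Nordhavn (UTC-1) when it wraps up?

Nordhavn is 7:30 behind Yangon.
After 5 hours and 10 minutes it is 00:27 (Apr 2) in Yangon.
Shift by the zone difference: 00:27 − 7:30 = 16:57 on Apr 1 in Nordhavn.

16:57 on Apr 1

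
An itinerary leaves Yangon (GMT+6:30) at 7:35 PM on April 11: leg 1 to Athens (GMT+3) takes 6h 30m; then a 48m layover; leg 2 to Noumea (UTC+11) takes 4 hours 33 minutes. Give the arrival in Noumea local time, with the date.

Convert departure to UTC: 7:35 PM − 6:30 = 1:05 PM UTC on Apr 11.
Add 6 hours and 30 minutes leg 1 → 7:35 PM UTC.
Add 48 minutes layover in Athens → 8:23 PM UTC.
Add 4 hours 33 minutes leg 2 → 12:56 AM UTC (Apr 12).
Noumea is UTC+11:00, so local arrival = 12:56 AM + 11:00 = 11:56 AM on Apr 12.

11:56 AM on Apr 12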